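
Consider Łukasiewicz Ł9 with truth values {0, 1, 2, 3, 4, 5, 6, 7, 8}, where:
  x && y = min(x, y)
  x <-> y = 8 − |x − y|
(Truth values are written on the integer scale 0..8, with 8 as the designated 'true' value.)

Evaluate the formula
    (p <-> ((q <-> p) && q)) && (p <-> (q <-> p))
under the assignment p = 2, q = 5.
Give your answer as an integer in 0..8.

q <-> p = 5 <-> 2 = 5
(q <-> p) && q = 5 && 5 = 5
p <-> ((q <-> p) && q) = 2 <-> 5 = 5
q <-> p = 5 <-> 2 = 5
p <-> (q <-> p) = 2 <-> 5 = 5
(p <-> ((q <-> p) && q)) && (p <-> (q <-> p)) = 5 && 5 = 5

5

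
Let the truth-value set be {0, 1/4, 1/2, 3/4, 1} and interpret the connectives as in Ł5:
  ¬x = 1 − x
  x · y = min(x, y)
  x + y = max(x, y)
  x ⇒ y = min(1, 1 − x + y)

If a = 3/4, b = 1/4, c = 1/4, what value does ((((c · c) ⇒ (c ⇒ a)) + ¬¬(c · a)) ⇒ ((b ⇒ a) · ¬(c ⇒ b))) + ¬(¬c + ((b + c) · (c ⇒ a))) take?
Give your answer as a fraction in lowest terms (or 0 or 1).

c · c = 1/4 · 1/4 = 1/4
c ⇒ a = 1/4 ⇒ 3/4 = 1
(c · c) ⇒ (c ⇒ a) = 1/4 ⇒ 1 = 1
c · a = 1/4 · 3/4 = 1/4
¬(c · a) = ¬1/4 = 3/4
¬¬(c · a) = ¬3/4 = 1/4
((c · c) ⇒ (c ⇒ a)) + ¬¬(c · a) = 1 + 1/4 = 1
b ⇒ a = 1/4 ⇒ 3/4 = 1
c ⇒ b = 1/4 ⇒ 1/4 = 1
¬(c ⇒ b) = ¬1 = 0
(b ⇒ a) · ¬(c ⇒ b) = 1 · 0 = 0
(((c · c) ⇒ (c ⇒ a)) + ¬¬(c · a)) ⇒ ((b ⇒ a) · ¬(c ⇒ b)) = 1 ⇒ 0 = 0
¬c = ¬1/4 = 3/4
b + c = 1/4 + 1/4 = 1/4
c ⇒ a = 1/4 ⇒ 3/4 = 1
(b + c) · (c ⇒ a) = 1/4 · 1 = 1/4
¬c + ((b + c) · (c ⇒ a)) = 3/4 + 1/4 = 3/4
¬(¬c + ((b + c) · (c ⇒ a))) = ¬3/4 = 1/4
((((c · c) ⇒ (c ⇒ a)) + ¬¬(c · a)) ⇒ ((b ⇒ a) · ¬(c ⇒ b))) + ¬(¬c + ((b + c) · (c ⇒ a))) = 0 + 1/4 = 1/4

1/4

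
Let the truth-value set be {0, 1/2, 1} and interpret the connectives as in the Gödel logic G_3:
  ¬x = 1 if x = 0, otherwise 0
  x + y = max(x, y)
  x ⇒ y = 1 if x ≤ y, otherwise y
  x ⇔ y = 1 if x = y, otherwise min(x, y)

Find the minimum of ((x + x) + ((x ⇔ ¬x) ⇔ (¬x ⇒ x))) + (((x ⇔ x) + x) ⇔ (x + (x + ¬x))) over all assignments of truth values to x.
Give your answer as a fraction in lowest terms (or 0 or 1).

Take x = 1/2:
x + x = 1/2 + 1/2 = 1/2
¬x = ¬1/2 = 0
x ⇔ ¬x = 1/2 ⇔ 0 = 0
¬x = ¬1/2 = 0
¬x ⇒ x = 0 ⇒ 1/2 = 1
(x ⇔ ¬x) ⇔ (¬x ⇒ x) = 0 ⇔ 1 = 0
(x + x) + ((x ⇔ ¬x) ⇔ (¬x ⇒ x)) = 1/2 + 0 = 1/2
x ⇔ x = 1/2 ⇔ 1/2 = 1
(x ⇔ x) + x = 1 + 1/2 = 1
¬x = ¬1/2 = 0
x + ¬x = 1/2 + 0 = 1/2
x + (x + ¬x) = 1/2 + 1/2 = 1/2
((x ⇔ x) + x) ⇔ (x + (x + ¬x)) = 1 ⇔ 1/2 = 1/2
((x + x) + ((x ⇔ ¬x) ⇔ (¬x ⇒ x))) + (((x ⇔ x) + x) ⇔ (x + (x + ¬x))) = 1/2 + 1/2 = 1/2
No assignment yields a value below 1/2, so this is the minimum.

1/2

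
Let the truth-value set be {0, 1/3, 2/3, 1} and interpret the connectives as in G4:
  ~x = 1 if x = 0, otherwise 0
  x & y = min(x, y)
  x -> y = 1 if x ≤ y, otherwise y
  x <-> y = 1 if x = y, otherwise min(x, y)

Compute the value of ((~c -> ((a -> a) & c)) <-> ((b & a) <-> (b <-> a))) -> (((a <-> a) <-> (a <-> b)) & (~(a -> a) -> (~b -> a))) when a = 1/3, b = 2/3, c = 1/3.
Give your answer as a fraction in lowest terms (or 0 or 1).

~c = ~1/3 = 0
a -> a = 1/3 -> 1/3 = 1
(a -> a) & c = 1 & 1/3 = 1/3
~c -> ((a -> a) & c) = 0 -> 1/3 = 1
b & a = 2/3 & 1/3 = 1/3
b <-> a = 2/3 <-> 1/3 = 1/3
(b & a) <-> (b <-> a) = 1/3 <-> 1/3 = 1
(~c -> ((a -> a) & c)) <-> ((b & a) <-> (b <-> a)) = 1 <-> 1 = 1
a <-> a = 1/3 <-> 1/3 = 1
a <-> b = 1/3 <-> 2/3 = 1/3
(a <-> a) <-> (a <-> b) = 1 <-> 1/3 = 1/3
a -> a = 1/3 -> 1/3 = 1
~(a -> a) = ~1 = 0
~b = ~2/3 = 0
~b -> a = 0 -> 1/3 = 1
~(a -> a) -> (~b -> a) = 0 -> 1 = 1
((a <-> a) <-> (a <-> b)) & (~(a -> a) -> (~b -> a)) = 1/3 & 1 = 1/3
((~c -> ((a -> a) & c)) <-> ((b & a) <-> (b <-> a))) -> (((a <-> a) <-> (a <-> b)) & (~(a -> a) -> (~b -> a))) = 1 -> 1/3 = 1/3

1/3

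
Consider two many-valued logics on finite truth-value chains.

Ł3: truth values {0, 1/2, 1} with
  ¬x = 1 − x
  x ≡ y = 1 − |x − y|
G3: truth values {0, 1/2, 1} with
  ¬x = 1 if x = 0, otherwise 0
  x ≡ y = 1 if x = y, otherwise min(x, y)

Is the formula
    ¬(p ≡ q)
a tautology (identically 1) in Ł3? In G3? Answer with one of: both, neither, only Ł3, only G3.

In Ł3: at p = 0, q = 0 the value is 0 — not a tautology.
In G3: at p = 0, q = 0 the value is 0 — not a tautology.

neither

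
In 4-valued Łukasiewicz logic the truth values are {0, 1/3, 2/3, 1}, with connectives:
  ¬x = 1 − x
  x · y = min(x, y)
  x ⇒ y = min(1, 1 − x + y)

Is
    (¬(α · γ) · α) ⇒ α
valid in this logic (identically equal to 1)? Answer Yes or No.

Yes

α = 0, γ = 0 ↦ 1
α = 0, γ = 1/3 ↦ 1
α = 0, γ = 2/3 ↦ 1
α = 0, γ = 1 ↦ 1
α = 1/3, γ = 0 ↦ 1
α = 1/3, γ = 1/3 ↦ 1
α = 1/3, γ = 2/3 ↦ 1
α = 1/3, γ = 1 ↦ 1
α = 2/3, γ = 0 ↦ 1
α = 2/3, γ = 1/3 ↦ 1
α = 2/3, γ = 2/3 ↦ 1
α = 2/3, γ = 1 ↦ 1
α = 1, γ = 0 ↦ 1
α = 1, γ = 1/3 ↦ 1
α = 1, γ = 2/3 ↦ 1
α = 1, γ = 1 ↦ 1
Every assignment gives a value ≥ 1.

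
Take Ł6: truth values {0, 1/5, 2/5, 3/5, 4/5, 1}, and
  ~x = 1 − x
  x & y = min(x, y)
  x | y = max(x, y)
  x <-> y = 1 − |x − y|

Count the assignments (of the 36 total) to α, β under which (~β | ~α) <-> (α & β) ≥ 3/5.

12

value 4/5: 12 assignments (counts)
value 2/5: 12 assignments
value 0: 12 assignments
So 12 of the 36 assignments meet the threshold.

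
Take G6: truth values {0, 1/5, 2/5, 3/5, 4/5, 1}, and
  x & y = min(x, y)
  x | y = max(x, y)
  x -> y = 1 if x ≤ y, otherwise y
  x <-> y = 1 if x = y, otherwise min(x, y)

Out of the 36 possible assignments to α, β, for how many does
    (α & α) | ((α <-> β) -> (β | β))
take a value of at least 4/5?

32

value 1: 31 assignments (counts)
value 4/5: 1 assignment (counts)
value 3/5: 1 assignment
value 2/5: 1 assignment
value 1/5: 1 assignment
value 0: 1 assignment
So 32 of the 36 assignments meet the threshold.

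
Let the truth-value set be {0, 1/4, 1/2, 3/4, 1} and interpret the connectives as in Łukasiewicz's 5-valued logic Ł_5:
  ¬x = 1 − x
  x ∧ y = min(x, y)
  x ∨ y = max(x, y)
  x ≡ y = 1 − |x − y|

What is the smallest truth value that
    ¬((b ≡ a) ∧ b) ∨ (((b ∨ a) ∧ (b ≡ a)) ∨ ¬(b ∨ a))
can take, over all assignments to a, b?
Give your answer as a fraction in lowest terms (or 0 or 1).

1/2

Take a = 0, b = 1/2:
b ≡ a = 1/2 ≡ 0 = 1/2
(b ≡ a) ∧ b = 1/2 ∧ 1/2 = 1/2
¬((b ≡ a) ∧ b) = ¬1/2 = 1/2
b ∨ a = 1/2 ∨ 0 = 1/2
b ≡ a = 1/2 ≡ 0 = 1/2
(b ∨ a) ∧ (b ≡ a) = 1/2 ∧ 1/2 = 1/2
b ∨ a = 1/2 ∨ 0 = 1/2
¬(b ∨ a) = ¬1/2 = 1/2
((b ∨ a) ∧ (b ≡ a)) ∨ ¬(b ∨ a) = 1/2 ∨ 1/2 = 1/2
¬((b ≡ a) ∧ b) ∨ (((b ∨ a) ∧ (b ≡ a)) ∨ ¬(b ∨ a)) = 1/2 ∨ 1/2 = 1/2
No assignment yields a value below 1/2, so this is the minimum.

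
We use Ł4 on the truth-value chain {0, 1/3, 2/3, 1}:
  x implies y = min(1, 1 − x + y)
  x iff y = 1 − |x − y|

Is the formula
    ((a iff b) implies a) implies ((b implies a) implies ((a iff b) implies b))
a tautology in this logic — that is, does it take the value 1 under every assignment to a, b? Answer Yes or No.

No

Counterexample: take a = 1/3, b = 0.
a iff b = 1/3 iff 0 = 2/3
(a iff b) implies a = 2/3 implies 1/3 = 2/3
b implies a = 0 implies 1/3 = 1
a iff b = 1/3 iff 0 = 2/3
(a iff b) implies b = 2/3 implies 0 = 1/3
(b implies a) implies ((a iff b) implies b) = 1 implies 1/3 = 1/3
((a iff b) implies a) implies ((b implies a) implies ((a iff b) implies b)) = 2/3 implies 1/3 = 2/3
This gives 2/3 ≠ 1.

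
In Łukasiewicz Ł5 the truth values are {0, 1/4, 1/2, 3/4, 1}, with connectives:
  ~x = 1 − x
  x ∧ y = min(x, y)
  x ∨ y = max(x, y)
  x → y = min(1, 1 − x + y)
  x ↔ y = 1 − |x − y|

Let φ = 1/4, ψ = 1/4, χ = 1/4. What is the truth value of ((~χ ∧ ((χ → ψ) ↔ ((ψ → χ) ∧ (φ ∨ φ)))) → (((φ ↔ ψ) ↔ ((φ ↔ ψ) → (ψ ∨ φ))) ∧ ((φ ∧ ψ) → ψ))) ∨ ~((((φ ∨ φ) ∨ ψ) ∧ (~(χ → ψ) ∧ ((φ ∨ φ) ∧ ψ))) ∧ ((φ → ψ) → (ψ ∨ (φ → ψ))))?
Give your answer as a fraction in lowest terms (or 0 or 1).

~χ = ~1/4 = 3/4
χ → ψ = 1/4 → 1/4 = 1
ψ → χ = 1/4 → 1/4 = 1
φ ∨ φ = 1/4 ∨ 1/4 = 1/4
(ψ → χ) ∧ (φ ∨ φ) = 1 ∧ 1/4 = 1/4
(χ → ψ) ↔ ((ψ → χ) ∧ (φ ∨ φ)) = 1 ↔ 1/4 = 1/4
~χ ∧ ((χ → ψ) ↔ ((ψ → χ) ∧ (φ ∨ φ))) = 3/4 ∧ 1/4 = 1/4
φ ↔ ψ = 1/4 ↔ 1/4 = 1
φ ↔ ψ = 1/4 ↔ 1/4 = 1
ψ ∨ φ = 1/4 ∨ 1/4 = 1/4
(φ ↔ ψ) → (ψ ∨ φ) = 1 → 1/4 = 1/4
(φ ↔ ψ) ↔ ((φ ↔ ψ) → (ψ ∨ φ)) = 1 ↔ 1/4 = 1/4
φ ∧ ψ = 1/4 ∧ 1/4 = 1/4
(φ ∧ ψ) → ψ = 1/4 → 1/4 = 1
((φ ↔ ψ) ↔ ((φ ↔ ψ) → (ψ ∨ φ))) ∧ ((φ ∧ ψ) → ψ) = 1/4 ∧ 1 = 1/4
(~χ ∧ ((χ → ψ) ↔ ((ψ → χ) ∧ (φ ∨ φ)))) → (((φ ↔ ψ) ↔ ((φ ↔ ψ) → (ψ ∨ φ))) ∧ ((φ ∧ ψ) → ψ)) = 1/4 → 1/4 = 1
φ ∨ φ = 1/4 ∨ 1/4 = 1/4
(φ ∨ φ) ∨ ψ = 1/4 ∨ 1/4 = 1/4
χ → ψ = 1/4 → 1/4 = 1
~(χ → ψ) = ~1 = 0
φ ∨ φ = 1/4 ∨ 1/4 = 1/4
(φ ∨ φ) ∧ ψ = 1/4 ∧ 1/4 = 1/4
~(χ → ψ) ∧ ((φ ∨ φ) ∧ ψ) = 0 ∧ 1/4 = 0
((φ ∨ φ) ∨ ψ) ∧ (~(χ → ψ) ∧ ((φ ∨ φ) ∧ ψ)) = 1/4 ∧ 0 = 0
φ → ψ = 1/4 → 1/4 = 1
φ → ψ = 1/4 → 1/4 = 1
ψ ∨ (φ → ψ) = 1/4 ∨ 1 = 1
(φ → ψ) → (ψ ∨ (φ → ψ)) = 1 → 1 = 1
(((φ ∨ φ) ∨ ψ) ∧ (~(χ → ψ) ∧ ((φ ∨ φ) ∧ ψ))) ∧ ((φ → ψ) → (ψ ∨ (φ → ψ))) = 0 ∧ 1 = 0
~((((φ ∨ φ) ∨ ψ) ∧ (~(χ → ψ) ∧ ((φ ∨ φ) ∧ ψ))) ∧ ((φ → ψ) → (ψ ∨ (φ → ψ)))) = ~0 = 1
((~χ ∧ ((χ → ψ) ↔ ((ψ → χ) ∧ (φ ∨ φ)))) → (((φ ↔ ψ) ↔ ((φ ↔ ψ) → (ψ ∨ φ))) ∧ ((φ ∧ ψ) → ψ))) ∨ ~((((φ ∨ φ) ∨ ψ) ∧ (~(χ → ψ) ∧ ((φ ∨ φ) ∧ ψ))) ∧ ((φ → ψ) → (ψ ∨ (φ → ψ)))) = 1 ∨ 1 = 1

1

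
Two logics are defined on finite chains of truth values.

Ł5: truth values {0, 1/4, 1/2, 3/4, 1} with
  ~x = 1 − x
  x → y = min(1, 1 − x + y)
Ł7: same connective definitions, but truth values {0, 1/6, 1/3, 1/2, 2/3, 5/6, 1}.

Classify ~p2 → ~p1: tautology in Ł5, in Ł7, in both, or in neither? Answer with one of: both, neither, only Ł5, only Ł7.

In Ł5: at p1 = 1/4, p2 = 0 the value is 3/4 — not a tautology.
In Ł7: at p1 = 1/6, p2 = 0 the value is 5/6 — not a tautology.

neither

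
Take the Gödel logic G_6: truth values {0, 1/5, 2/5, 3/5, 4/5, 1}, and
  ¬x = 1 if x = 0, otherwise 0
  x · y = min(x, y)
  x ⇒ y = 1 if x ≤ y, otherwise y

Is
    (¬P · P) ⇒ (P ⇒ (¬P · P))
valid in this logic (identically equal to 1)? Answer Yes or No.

Yes

P = 0 ↦ 1
P = 1/5 ↦ 1
P = 2/5 ↦ 1
P = 3/5 ↦ 1
P = 4/5 ↦ 1
P = 1 ↦ 1
Every assignment gives a value ≥ 1.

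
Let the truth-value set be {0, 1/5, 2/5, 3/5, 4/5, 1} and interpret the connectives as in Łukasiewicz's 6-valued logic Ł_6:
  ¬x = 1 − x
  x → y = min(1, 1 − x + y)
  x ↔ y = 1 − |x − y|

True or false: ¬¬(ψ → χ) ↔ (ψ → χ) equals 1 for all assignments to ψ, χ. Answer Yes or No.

At ψ = 4/5, χ = 1, for instance:
ψ → χ = 4/5 → 1 = 1
¬(ψ → χ) = ¬1 = 0
¬¬(ψ → χ) = ¬0 = 1
¬¬(ψ → χ) ↔ (ψ → χ) = 1 ↔ 1 = 1
and checking the remaining 35 assignments likewise gives ≥ 1 in every case.

Yes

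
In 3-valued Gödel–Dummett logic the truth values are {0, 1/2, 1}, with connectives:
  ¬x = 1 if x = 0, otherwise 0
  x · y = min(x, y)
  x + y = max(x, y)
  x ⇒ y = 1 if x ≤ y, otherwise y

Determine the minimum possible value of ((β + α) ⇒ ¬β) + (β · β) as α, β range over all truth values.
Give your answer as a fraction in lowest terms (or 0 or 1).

Take α = 0, β = 1/2:
β + α = 1/2 + 0 = 1/2
¬β = ¬1/2 = 0
(β + α) ⇒ ¬β = 1/2 ⇒ 0 = 0
β · β = 1/2 · 1/2 = 1/2
((β + α) ⇒ ¬β) + (β · β) = 0 + 1/2 = 1/2
No assignment yields a value below 1/2, so this is the minimum.

1/2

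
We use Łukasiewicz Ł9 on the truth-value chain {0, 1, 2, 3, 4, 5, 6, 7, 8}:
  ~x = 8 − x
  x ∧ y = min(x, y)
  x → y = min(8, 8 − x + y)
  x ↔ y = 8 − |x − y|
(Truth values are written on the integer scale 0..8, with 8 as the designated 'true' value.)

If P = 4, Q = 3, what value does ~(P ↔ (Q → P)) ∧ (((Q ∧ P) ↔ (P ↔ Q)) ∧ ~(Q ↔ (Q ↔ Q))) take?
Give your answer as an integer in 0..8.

Q → P = 3 → 4 = 8
P ↔ (Q → P) = 4 ↔ 8 = 4
~(P ↔ (Q → P)) = ~4 = 4
Q ∧ P = 3 ∧ 4 = 3
P ↔ Q = 4 ↔ 3 = 7
(Q ∧ P) ↔ (P ↔ Q) = 3 ↔ 7 = 4
Q ↔ Q = 3 ↔ 3 = 8
Q ↔ (Q ↔ Q) = 3 ↔ 8 = 3
~(Q ↔ (Q ↔ Q)) = ~3 = 5
((Q ∧ P) ↔ (P ↔ Q)) ∧ ~(Q ↔ (Q ↔ Q)) = 4 ∧ 5 = 4
~(P ↔ (Q → P)) ∧ (((Q ∧ P) ↔ (P ↔ Q)) ∧ ~(Q ↔ (Q ↔ Q))) = 4 ∧ 4 = 4

4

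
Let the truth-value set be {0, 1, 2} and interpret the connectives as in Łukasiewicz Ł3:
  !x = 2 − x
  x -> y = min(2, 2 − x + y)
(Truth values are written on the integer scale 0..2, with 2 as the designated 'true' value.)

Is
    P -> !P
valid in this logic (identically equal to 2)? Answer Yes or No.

No

Counterexample: take P = 2.
!P = !2 = 0
P -> !P = 2 -> 0 = 0
This gives 0 ≠ 2.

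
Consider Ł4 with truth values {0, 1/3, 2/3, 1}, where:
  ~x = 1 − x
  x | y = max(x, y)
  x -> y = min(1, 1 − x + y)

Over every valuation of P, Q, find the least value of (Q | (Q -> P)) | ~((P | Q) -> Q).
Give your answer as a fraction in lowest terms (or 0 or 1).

Take P = 0, Q = 1/3:
Q -> P = 1/3 -> 0 = 2/3
Q | (Q -> P) = 1/3 | 2/3 = 2/3
P | Q = 0 | 1/3 = 1/3
(P | Q) -> Q = 1/3 -> 1/3 = 1
~((P | Q) -> Q) = ~1 = 0
(Q | (Q -> P)) | ~((P | Q) -> Q) = 2/3 | 0 = 2/3
No assignment yields a value below 2/3, so this is the minimum.

2/3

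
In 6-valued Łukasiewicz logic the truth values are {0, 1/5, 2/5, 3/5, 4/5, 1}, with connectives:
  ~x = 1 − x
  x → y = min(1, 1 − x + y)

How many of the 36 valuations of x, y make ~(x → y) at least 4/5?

3

value 1: 1 assignment (counts)
value 4/5: 2 assignments (counts)
value 3/5: 3 assignments
value 2/5: 4 assignments
value 1/5: 5 assignments
value 0: 21 assignments
So 3 of the 36 assignments meet the threshold.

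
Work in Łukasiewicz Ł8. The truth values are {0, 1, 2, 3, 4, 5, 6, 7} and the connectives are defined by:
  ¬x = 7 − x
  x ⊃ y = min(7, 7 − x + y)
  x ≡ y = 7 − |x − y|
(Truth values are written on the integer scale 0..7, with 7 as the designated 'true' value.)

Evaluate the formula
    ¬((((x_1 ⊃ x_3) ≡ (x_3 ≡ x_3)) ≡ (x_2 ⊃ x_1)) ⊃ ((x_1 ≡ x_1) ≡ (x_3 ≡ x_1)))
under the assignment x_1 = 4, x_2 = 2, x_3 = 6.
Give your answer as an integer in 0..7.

x_1 ⊃ x_3 = 4 ⊃ 6 = 7
x_3 ≡ x_3 = 6 ≡ 6 = 7
(x_1 ⊃ x_3) ≡ (x_3 ≡ x_3) = 7 ≡ 7 = 7
x_2 ⊃ x_1 = 2 ⊃ 4 = 7
((x_1 ⊃ x_3) ≡ (x_3 ≡ x_3)) ≡ (x_2 ⊃ x_1) = 7 ≡ 7 = 7
x_1 ≡ x_1 = 4 ≡ 4 = 7
x_3 ≡ x_1 = 6 ≡ 4 = 5
(x_1 ≡ x_1) ≡ (x_3 ≡ x_1) = 7 ≡ 5 = 5
(((x_1 ⊃ x_3) ≡ (x_3 ≡ x_3)) ≡ (x_2 ⊃ x_1)) ⊃ ((x_1 ≡ x_1) ≡ (x_3 ≡ x_1)) = 7 ⊃ 5 = 5
¬((((x_1 ⊃ x_3) ≡ (x_3 ≡ x_3)) ≡ (x_2 ⊃ x_1)) ⊃ ((x_1 ≡ x_1) ≡ (x_3 ≡ x_1))) = ¬5 = 2

2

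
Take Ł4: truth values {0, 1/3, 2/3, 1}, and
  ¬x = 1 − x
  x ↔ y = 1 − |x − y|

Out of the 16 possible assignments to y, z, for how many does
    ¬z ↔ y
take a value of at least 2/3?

10

y = 0, z = 0 ↦ 0  <
y = 0, z = 1/3 ↦ 1/3  <
y = 0, z = 2/3 ↦ 2/3  ≥
y = 0, z = 1 ↦ 1  ≥
y = 1/3, z = 0 ↦ 1/3  <
y = 1/3, z = 1/3 ↦ 2/3  ≥
y = 1/3, z = 2/3 ↦ 1  ≥
y = 1/3, z = 1 ↦ 2/3  ≥
y = 2/3, z = 0 ↦ 2/3  ≥
y = 2/3, z = 1/3 ↦ 1  ≥
y = 2/3, z = 2/3 ↦ 2/3  ≥
y = 2/3, z = 1 ↦ 1/3  <
y = 1, z = 0 ↦ 1  ≥
y = 1, z = 1/3 ↦ 2/3  ≥
y = 1, z = 2/3 ↦ 1/3  <
y = 1, z = 1 ↦ 0  <
So 10 of the 16 assignments meet the threshold.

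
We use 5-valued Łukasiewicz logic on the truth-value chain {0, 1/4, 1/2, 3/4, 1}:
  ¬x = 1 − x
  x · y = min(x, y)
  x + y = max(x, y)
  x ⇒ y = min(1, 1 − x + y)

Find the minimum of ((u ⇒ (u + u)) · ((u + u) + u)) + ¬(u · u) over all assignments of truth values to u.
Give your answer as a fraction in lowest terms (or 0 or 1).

1/2

Take u = 1/2:
u + u = 1/2 + 1/2 = 1/2
u ⇒ (u + u) = 1/2 ⇒ 1/2 = 1
u + u = 1/2 + 1/2 = 1/2
(u + u) + u = 1/2 + 1/2 = 1/2
(u ⇒ (u + u)) · ((u + u) + u) = 1 · 1/2 = 1/2
u · u = 1/2 · 1/2 = 1/2
¬(u · u) = ¬1/2 = 1/2
((u ⇒ (u + u)) · ((u + u) + u)) + ¬(u · u) = 1/2 + 1/2 = 1/2
No assignment yields a value below 1/2, so this is the minimum.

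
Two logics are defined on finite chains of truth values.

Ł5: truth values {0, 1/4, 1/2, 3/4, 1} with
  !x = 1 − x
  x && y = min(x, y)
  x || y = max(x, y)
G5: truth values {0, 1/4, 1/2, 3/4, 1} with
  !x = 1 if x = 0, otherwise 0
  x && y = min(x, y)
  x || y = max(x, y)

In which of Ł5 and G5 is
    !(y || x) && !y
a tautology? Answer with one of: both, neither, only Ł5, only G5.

neither

In Ł5: at x = 0, y = 1/4 the value is 3/4 — not a tautology.
In G5: at x = 0, y = 1/4 the value is 0 — not a tautology.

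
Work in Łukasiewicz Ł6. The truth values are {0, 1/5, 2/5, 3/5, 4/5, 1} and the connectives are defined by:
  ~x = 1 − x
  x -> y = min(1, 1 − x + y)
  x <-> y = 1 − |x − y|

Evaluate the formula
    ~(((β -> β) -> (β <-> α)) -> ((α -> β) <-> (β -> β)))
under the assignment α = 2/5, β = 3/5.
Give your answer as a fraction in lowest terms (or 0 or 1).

0

β -> β = 3/5 -> 3/5 = 1
β <-> α = 3/5 <-> 2/5 = 4/5
(β -> β) -> (β <-> α) = 1 -> 4/5 = 4/5
α -> β = 2/5 -> 3/5 = 1
β -> β = 3/5 -> 3/5 = 1
(α -> β) <-> (β -> β) = 1 <-> 1 = 1
((β -> β) -> (β <-> α)) -> ((α -> β) <-> (β -> β)) = 4/5 -> 1 = 1
~(((β -> β) -> (β <-> α)) -> ((α -> β) <-> (β -> β))) = ~1 = 0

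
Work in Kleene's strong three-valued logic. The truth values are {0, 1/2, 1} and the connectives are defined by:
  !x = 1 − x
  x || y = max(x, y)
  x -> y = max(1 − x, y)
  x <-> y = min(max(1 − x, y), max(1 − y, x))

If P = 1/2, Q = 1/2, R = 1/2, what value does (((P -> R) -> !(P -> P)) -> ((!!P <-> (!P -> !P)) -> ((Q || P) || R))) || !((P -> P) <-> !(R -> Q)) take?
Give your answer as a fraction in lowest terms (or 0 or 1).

1/2

P -> R = 1/2 -> 1/2 = 1/2
P -> P = 1/2 -> 1/2 = 1/2
!(P -> P) = !1/2 = 1/2
(P -> R) -> !(P -> P) = 1/2 -> 1/2 = 1/2
!P = !1/2 = 1/2
!!P = !1/2 = 1/2
!P = !1/2 = 1/2
!P = !1/2 = 1/2
!P -> !P = 1/2 -> 1/2 = 1/2
!!P <-> (!P -> !P) = 1/2 <-> 1/2 = 1/2
Q || P = 1/2 || 1/2 = 1/2
(Q || P) || R = 1/2 || 1/2 = 1/2
(!!P <-> (!P -> !P)) -> ((Q || P) || R) = 1/2 -> 1/2 = 1/2
((P -> R) -> !(P -> P)) -> ((!!P <-> (!P -> !P)) -> ((Q || P) || R)) = 1/2 -> 1/2 = 1/2
P -> P = 1/2 -> 1/2 = 1/2
R -> Q = 1/2 -> 1/2 = 1/2
!(R -> Q) = !1/2 = 1/2
(P -> P) <-> !(R -> Q) = 1/2 <-> 1/2 = 1/2
!((P -> P) <-> !(R -> Q)) = !1/2 = 1/2
(((P -> R) -> !(P -> P)) -> ((!!P <-> (!P -> !P)) -> ((Q || P) || R))) || !((P -> P) <-> !(R -> Q)) = 1/2 || 1/2 = 1/2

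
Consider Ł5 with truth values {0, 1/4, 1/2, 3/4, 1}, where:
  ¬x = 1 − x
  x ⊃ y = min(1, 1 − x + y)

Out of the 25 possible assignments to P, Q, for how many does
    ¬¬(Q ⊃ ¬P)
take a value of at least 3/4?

19

value 1: 15 assignments (counts)
value 3/4: 4 assignments (counts)
value 1/2: 3 assignments
value 1/4: 2 assignments
value 0: 1 assignment
So 19 of the 25 assignments meet the threshold.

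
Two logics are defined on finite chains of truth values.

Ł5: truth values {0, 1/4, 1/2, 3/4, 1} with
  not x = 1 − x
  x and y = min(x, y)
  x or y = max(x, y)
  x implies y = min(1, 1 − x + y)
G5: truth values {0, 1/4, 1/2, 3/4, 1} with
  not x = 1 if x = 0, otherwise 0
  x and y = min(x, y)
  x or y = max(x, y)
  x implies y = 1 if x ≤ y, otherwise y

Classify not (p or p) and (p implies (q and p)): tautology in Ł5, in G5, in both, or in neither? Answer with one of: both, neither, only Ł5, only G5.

In Ł5: at p = 1/4, q = 0 the value is 3/4 — not a tautology.
In G5: at p = 1/4, q = 0 the value is 0 — not a tautology.

neither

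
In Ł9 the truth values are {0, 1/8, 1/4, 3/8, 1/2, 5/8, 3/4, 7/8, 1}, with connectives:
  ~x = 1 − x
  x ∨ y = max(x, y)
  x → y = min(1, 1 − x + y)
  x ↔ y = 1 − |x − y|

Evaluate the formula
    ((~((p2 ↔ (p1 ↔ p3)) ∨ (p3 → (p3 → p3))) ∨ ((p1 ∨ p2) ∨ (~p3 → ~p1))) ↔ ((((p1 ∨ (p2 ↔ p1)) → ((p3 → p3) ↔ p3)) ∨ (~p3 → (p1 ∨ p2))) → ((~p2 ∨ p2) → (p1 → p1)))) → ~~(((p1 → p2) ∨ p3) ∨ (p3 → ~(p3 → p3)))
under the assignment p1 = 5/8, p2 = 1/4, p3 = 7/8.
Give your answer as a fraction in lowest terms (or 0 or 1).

p1 ↔ p3 = 5/8 ↔ 7/8 = 3/4
p2 ↔ (p1 ↔ p3) = 1/4 ↔ 3/4 = 1/2
p3 → p3 = 7/8 → 7/8 = 1
p3 → (p3 → p3) = 7/8 → 1 = 1
(p2 ↔ (p1 ↔ p3)) ∨ (p3 → (p3 → p3)) = 1/2 ∨ 1 = 1
~((p2 ↔ (p1 ↔ p3)) ∨ (p3 → (p3 → p3))) = ~1 = 0
p1 ∨ p2 = 5/8 ∨ 1/4 = 5/8
~p3 = ~7/8 = 1/8
~p1 = ~5/8 = 3/8
~p3 → ~p1 = 1/8 → 3/8 = 1
(p1 ∨ p2) ∨ (~p3 → ~p1) = 5/8 ∨ 1 = 1
~((p2 ↔ (p1 ↔ p3)) ∨ (p3 → (p3 → p3))) ∨ ((p1 ∨ p2) ∨ (~p3 → ~p1)) = 0 ∨ 1 = 1
p2 ↔ p1 = 1/4 ↔ 5/8 = 5/8
p1 ∨ (p2 ↔ p1) = 5/8 ∨ 5/8 = 5/8
p3 → p3 = 7/8 → 7/8 = 1
(p3 → p3) ↔ p3 = 1 ↔ 7/8 = 7/8
(p1 ∨ (p2 ↔ p1)) → ((p3 → p3) ↔ p3) = 5/8 → 7/8 = 1
~p3 = ~7/8 = 1/8
p1 ∨ p2 = 5/8 ∨ 1/4 = 5/8
~p3 → (p1 ∨ p2) = 1/8 → 5/8 = 1
((p1 ∨ (p2 ↔ p1)) → ((p3 → p3) ↔ p3)) ∨ (~p3 → (p1 ∨ p2)) = 1 ∨ 1 = 1
~p2 = ~1/4 = 3/4
~p2 ∨ p2 = 3/4 ∨ 1/4 = 3/4
p1 → p1 = 5/8 → 5/8 = 1
(~p2 ∨ p2) → (p1 → p1) = 3/4 → 1 = 1
(((p1 ∨ (p2 ↔ p1)) → ((p3 → p3) ↔ p3)) ∨ (~p3 → (p1 ∨ p2))) → ((~p2 ∨ p2) → (p1 → p1)) = 1 → 1 = 1
(~((p2 ↔ (p1 ↔ p3)) ∨ (p3 → (p3 → p3))) ∨ ((p1 ∨ p2) ∨ (~p3 → ~p1))) ↔ ((((p1 ∨ (p2 ↔ p1)) → ((p3 → p3) ↔ p3)) ∨ (~p3 → (p1 ∨ p2))) → ((~p2 ∨ p2) → (p1 → p1))) = 1 ↔ 1 = 1
p1 → p2 = 5/8 → 1/4 = 5/8
(p1 → p2) ∨ p3 = 5/8 ∨ 7/8 = 7/8
p3 → p3 = 7/8 → 7/8 = 1
~(p3 → p3) = ~1 = 0
p3 → ~(p3 → p3) = 7/8 → 0 = 1/8
((p1 → p2) ∨ p3) ∨ (p3 → ~(p3 → p3)) = 7/8 ∨ 1/8 = 7/8
~(((p1 → p2) ∨ p3) ∨ (p3 → ~(p3 → p3))) = ~7/8 = 1/8
~~(((p1 → p2) ∨ p3) ∨ (p3 → ~(p3 → p3))) = ~1/8 = 7/8
((~((p2 ↔ (p1 ↔ p3)) ∨ (p3 → (p3 → p3))) ∨ ((p1 ∨ p2) ∨ (~p3 → ~p1))) ↔ ((((p1 ∨ (p2 ↔ p1)) → ((p3 → p3) ↔ p3)) ∨ (~p3 → (p1 ∨ p2))) → ((~p2 ∨ p2) → (p1 → p1)))) → ~~(((p1 → p2) ∨ p3) ∨ (p3 → ~(p3 → p3))) = 1 → 7/8 = 7/8

7/8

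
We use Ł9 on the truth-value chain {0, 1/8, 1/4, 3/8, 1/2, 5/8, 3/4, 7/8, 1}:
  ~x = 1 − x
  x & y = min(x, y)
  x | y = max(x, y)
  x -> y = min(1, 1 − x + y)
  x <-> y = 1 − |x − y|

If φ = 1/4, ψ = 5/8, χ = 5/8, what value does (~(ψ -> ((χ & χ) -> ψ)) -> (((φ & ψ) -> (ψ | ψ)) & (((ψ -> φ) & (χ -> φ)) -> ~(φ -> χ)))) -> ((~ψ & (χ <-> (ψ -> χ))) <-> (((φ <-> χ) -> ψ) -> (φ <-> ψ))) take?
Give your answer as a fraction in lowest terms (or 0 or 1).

χ & χ = 5/8 & 5/8 = 5/8
(χ & χ) -> ψ = 5/8 -> 5/8 = 1
ψ -> ((χ & χ) -> ψ) = 5/8 -> 1 = 1
~(ψ -> ((χ & χ) -> ψ)) = ~1 = 0
φ & ψ = 1/4 & 5/8 = 1/4
ψ | ψ = 5/8 | 5/8 = 5/8
(φ & ψ) -> (ψ | ψ) = 1/4 -> 5/8 = 1
ψ -> φ = 5/8 -> 1/4 = 5/8
χ -> φ = 5/8 -> 1/4 = 5/8
(ψ -> φ) & (χ -> φ) = 5/8 & 5/8 = 5/8
φ -> χ = 1/4 -> 5/8 = 1
~(φ -> χ) = ~1 = 0
((ψ -> φ) & (χ -> φ)) -> ~(φ -> χ) = 5/8 -> 0 = 3/8
((φ & ψ) -> (ψ | ψ)) & (((ψ -> φ) & (χ -> φ)) -> ~(φ -> χ)) = 1 & 3/8 = 3/8
~(ψ -> ((χ & χ) -> ψ)) -> (((φ & ψ) -> (ψ | ψ)) & (((ψ -> φ) & (χ -> φ)) -> ~(φ -> χ))) = 0 -> 3/8 = 1
~ψ = ~5/8 = 3/8
ψ -> χ = 5/8 -> 5/8 = 1
χ <-> (ψ -> χ) = 5/8 <-> 1 = 5/8
~ψ & (χ <-> (ψ -> χ)) = 3/8 & 5/8 = 3/8
φ <-> χ = 1/4 <-> 5/8 = 5/8
(φ <-> χ) -> ψ = 5/8 -> 5/8 = 1
φ <-> ψ = 1/4 <-> 5/8 = 5/8
((φ <-> χ) -> ψ) -> (φ <-> ψ) = 1 -> 5/8 = 5/8
(~ψ & (χ <-> (ψ -> χ))) <-> (((φ <-> χ) -> ψ) -> (φ <-> ψ)) = 3/8 <-> 5/8 = 3/4
(~(ψ -> ((χ & χ) -> ψ)) -> (((φ & ψ) -> (ψ | ψ)) & (((ψ -> φ) & (χ -> φ)) -> ~(φ -> χ)))) -> ((~ψ & (χ <-> (ψ -> χ))) <-> (((φ <-> χ) -> ψ) -> (φ <-> ψ))) = 1 -> 3/4 = 3/4

3/4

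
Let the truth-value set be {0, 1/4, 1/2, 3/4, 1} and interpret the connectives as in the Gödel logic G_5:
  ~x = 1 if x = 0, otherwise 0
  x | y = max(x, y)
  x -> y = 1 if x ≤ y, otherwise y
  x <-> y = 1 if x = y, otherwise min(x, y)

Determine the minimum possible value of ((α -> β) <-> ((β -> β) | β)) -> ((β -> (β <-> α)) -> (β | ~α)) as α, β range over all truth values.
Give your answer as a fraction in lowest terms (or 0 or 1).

1/4

Take α = 1/4, β = 1/4:
α -> β = 1/4 -> 1/4 = 1
β -> β = 1/4 -> 1/4 = 1
(β -> β) | β = 1 | 1/4 = 1
(α -> β) <-> ((β -> β) | β) = 1 <-> 1 = 1
β <-> α = 1/4 <-> 1/4 = 1
β -> (β <-> α) = 1/4 -> 1 = 1
~α = ~1/4 = 0
β | ~α = 1/4 | 0 = 1/4
(β -> (β <-> α)) -> (β | ~α) = 1 -> 1/4 = 1/4
((α -> β) <-> ((β -> β) | β)) -> ((β -> (β <-> α)) -> (β | ~α)) = 1 -> 1/4 = 1/4
No assignment yields a value below 1/4, so this is the minimum.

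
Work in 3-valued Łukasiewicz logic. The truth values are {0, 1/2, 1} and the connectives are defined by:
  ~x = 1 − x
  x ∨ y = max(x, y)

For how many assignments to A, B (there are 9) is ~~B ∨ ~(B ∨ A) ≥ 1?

4

A = 0, B = 0 ↦ 1  ≥
A = 0, B = 1/2 ↦ 1/2  <
A = 0, B = 1 ↦ 1  ≥
A = 1/2, B = 0 ↦ 1/2  <
A = 1/2, B = 1/2 ↦ 1/2  <
A = 1/2, B = 1 ↦ 1  ≥
A = 1, B = 0 ↦ 0  <
A = 1, B = 1/2 ↦ 1/2  <
A = 1, B = 1 ↦ 1  ≥
So 4 of the 9 assignments meet the threshold.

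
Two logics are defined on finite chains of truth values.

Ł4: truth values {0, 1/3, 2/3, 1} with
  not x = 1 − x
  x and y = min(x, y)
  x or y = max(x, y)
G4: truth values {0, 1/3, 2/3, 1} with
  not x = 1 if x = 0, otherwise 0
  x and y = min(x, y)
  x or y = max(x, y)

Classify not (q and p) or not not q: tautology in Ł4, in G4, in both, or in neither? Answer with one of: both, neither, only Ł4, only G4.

In Ł4: at p = 1/3, q = 1/3 the value is 2/3 — not a tautology.
In G4: every assignment gives 1 — tautology.

only G4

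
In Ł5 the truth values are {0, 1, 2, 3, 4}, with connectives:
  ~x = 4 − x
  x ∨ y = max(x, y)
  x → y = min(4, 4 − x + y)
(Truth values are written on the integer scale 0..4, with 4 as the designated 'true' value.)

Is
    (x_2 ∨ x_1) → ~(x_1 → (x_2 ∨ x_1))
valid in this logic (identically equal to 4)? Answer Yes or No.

No

Counterexample: take x_1 = 0, x_2 = 1.
x_2 ∨ x_1 = 1 ∨ 0 = 1
x_1 → (x_2 ∨ x_1) = 0 → 1 = 4
~(x_1 → (x_2 ∨ x_1)) = ~4 = 0
(x_2 ∨ x_1) → ~(x_1 → (x_2 ∨ x_1)) = 1 → 0 = 3
This gives 3 ≠ 4.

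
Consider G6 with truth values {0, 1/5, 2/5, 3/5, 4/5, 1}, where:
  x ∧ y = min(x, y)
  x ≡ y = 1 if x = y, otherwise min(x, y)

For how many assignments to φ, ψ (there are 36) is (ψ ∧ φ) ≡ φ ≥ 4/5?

22

value 1: 21 assignments (counts)
value 4/5: 1 assignment (counts)
value 3/5: 2 assignments
value 2/5: 3 assignments
value 1/5: 4 assignments
value 0: 5 assignments
So 22 of the 36 assignments meet the threshold.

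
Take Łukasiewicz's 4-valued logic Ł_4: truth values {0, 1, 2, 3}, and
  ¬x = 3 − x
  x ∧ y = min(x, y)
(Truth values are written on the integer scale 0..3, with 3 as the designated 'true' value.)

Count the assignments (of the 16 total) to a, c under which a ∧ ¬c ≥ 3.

1

a = 0, c = 0 ↦ 0  <
a = 0, c = 1 ↦ 0  <
a = 0, c = 2 ↦ 0  <
a = 0, c = 3 ↦ 0  <
a = 1, c = 0 ↦ 1  <
a = 1, c = 1 ↦ 1  <
a = 1, c = 2 ↦ 1  <
a = 1, c = 3 ↦ 0  <
a = 2, c = 0 ↦ 2  <
a = 2, c = 1 ↦ 2  <
a = 2, c = 2 ↦ 1  <
a = 2, c = 3 ↦ 0  <
a = 3, c = 0 ↦ 3  ≥
a = 3, c = 1 ↦ 2  <
a = 3, c = 2 ↦ 1  <
a = 3, c = 3 ↦ 0  <
So 1 of the 16 assignments meets the threshold.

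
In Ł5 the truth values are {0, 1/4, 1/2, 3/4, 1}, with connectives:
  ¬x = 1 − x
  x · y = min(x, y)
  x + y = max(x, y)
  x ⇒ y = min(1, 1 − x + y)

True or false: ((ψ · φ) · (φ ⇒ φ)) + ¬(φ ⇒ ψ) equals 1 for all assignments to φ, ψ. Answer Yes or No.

No

Counterexample: take φ = 0, ψ = 0.
ψ · φ = 0 · 0 = 0
φ ⇒ φ = 0 ⇒ 0 = 1
(ψ · φ) · (φ ⇒ φ) = 0 · 1 = 0
φ ⇒ ψ = 0 ⇒ 0 = 1
¬(φ ⇒ ψ) = ¬1 = 0
((ψ · φ) · (φ ⇒ φ)) + ¬(φ ⇒ ψ) = 0 + 0 = 0
This gives 0 ≠ 1.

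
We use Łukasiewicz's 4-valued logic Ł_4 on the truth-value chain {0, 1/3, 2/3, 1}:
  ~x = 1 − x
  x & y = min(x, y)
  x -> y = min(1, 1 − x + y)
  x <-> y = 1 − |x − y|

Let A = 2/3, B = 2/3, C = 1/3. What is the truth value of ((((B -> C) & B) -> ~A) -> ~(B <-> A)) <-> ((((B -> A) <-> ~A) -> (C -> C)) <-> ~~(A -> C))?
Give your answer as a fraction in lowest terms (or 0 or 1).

2/3

B -> C = 2/3 -> 1/3 = 2/3
(B -> C) & B = 2/3 & 2/3 = 2/3
~A = ~2/3 = 1/3
((B -> C) & B) -> ~A = 2/3 -> 1/3 = 2/3
B <-> A = 2/3 <-> 2/3 = 1
~(B <-> A) = ~1 = 0
(((B -> C) & B) -> ~A) -> ~(B <-> A) = 2/3 -> 0 = 1/3
B -> A = 2/3 -> 2/3 = 1
~A = ~2/3 = 1/3
(B -> A) <-> ~A = 1 <-> 1/3 = 1/3
C -> C = 1/3 -> 1/3 = 1
((B -> A) <-> ~A) -> (C -> C) = 1/3 -> 1 = 1
A -> C = 2/3 -> 1/3 = 2/3
~(A -> C) = ~2/3 = 1/3
~~(A -> C) = ~1/3 = 2/3
(((B -> A) <-> ~A) -> (C -> C)) <-> ~~(A -> C) = 1 <-> 2/3 = 2/3
((((B -> C) & B) -> ~A) -> ~(B <-> A)) <-> ((((B -> A) <-> ~A) -> (C -> C)) <-> ~~(A -> C)) = 1/3 <-> 2/3 = 2/3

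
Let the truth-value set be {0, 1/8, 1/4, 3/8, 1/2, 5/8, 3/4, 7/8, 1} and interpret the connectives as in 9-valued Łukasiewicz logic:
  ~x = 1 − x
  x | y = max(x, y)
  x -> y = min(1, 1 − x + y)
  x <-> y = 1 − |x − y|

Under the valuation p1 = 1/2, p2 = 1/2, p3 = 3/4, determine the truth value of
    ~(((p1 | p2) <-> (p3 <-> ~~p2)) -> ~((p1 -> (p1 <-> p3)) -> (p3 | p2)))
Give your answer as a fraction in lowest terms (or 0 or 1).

p1 | p2 = 1/2 | 1/2 = 1/2
~p2 = ~1/2 = 1/2
~~p2 = ~1/2 = 1/2
p3 <-> ~~p2 = 3/4 <-> 1/2 = 3/4
(p1 | p2) <-> (p3 <-> ~~p2) = 1/2 <-> 3/4 = 3/4
p1 <-> p3 = 1/2 <-> 3/4 = 3/4
p1 -> (p1 <-> p3) = 1/2 -> 3/4 = 1
p3 | p2 = 3/4 | 1/2 = 3/4
(p1 -> (p1 <-> p3)) -> (p3 | p2) = 1 -> 3/4 = 3/4
~((p1 -> (p1 <-> p3)) -> (p3 | p2)) = ~3/4 = 1/4
((p1 | p2) <-> (p3 <-> ~~p2)) -> ~((p1 -> (p1 <-> p3)) -> (p3 | p2)) = 3/4 -> 1/4 = 1/2
~(((p1 | p2) <-> (p3 <-> ~~p2)) -> ~((p1 -> (p1 <-> p3)) -> (p3 | p2))) = ~1/2 = 1/2

1/2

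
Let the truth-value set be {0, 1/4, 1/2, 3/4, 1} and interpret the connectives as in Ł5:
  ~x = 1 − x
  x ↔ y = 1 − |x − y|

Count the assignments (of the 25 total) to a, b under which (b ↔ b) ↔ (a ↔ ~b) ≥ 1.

5

value 1: 5 assignments (counts)
value 3/4: 8 assignments
value 1/2: 6 assignments
value 1/4: 4 assignments
value 0: 2 assignments
So 5 of the 25 assignments meet the threshold.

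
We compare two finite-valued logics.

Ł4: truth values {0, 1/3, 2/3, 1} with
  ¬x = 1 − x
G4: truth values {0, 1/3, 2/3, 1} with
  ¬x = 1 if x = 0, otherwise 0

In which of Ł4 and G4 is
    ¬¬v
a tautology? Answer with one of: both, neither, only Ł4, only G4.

neither

In Ł4: at v = 0 the value is 0 — not a tautology.
In G4: at v = 0 the value is 0 — not a tautology.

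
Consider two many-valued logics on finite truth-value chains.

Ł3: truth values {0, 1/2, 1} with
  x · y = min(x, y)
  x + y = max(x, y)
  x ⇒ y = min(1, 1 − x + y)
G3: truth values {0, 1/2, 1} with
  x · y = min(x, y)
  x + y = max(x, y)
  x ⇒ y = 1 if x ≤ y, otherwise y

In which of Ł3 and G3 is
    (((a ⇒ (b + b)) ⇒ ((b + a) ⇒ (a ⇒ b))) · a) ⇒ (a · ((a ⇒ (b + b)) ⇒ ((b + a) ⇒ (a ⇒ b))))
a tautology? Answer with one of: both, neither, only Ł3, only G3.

In Ł3: every assignment gives 1 — tautology.
In G3: every assignment gives 1 — tautology.

both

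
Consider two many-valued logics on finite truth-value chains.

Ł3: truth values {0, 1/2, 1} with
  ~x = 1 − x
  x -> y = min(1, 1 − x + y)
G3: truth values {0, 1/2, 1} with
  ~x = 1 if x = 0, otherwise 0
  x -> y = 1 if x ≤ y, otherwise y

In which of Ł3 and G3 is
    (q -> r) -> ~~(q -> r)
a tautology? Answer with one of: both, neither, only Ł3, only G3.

In Ł3: every assignment gives 1 — tautology.
In G3: every assignment gives 1 — tautology.

both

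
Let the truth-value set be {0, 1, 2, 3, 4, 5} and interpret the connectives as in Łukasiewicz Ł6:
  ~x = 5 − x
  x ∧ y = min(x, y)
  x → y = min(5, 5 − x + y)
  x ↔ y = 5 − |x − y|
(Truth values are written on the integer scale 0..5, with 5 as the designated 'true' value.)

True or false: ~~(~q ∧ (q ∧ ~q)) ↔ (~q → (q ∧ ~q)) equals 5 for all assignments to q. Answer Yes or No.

No

Counterexample: take q = 1.
~q = ~1 = 4
~q = ~1 = 4
q ∧ ~q = 1 ∧ 4 = 1
~q ∧ (q ∧ ~q) = 4 ∧ 1 = 1
~(~q ∧ (q ∧ ~q)) = ~1 = 4
~~(~q ∧ (q ∧ ~q)) = ~4 = 1
~q = ~1 = 4
~q = ~1 = 4
q ∧ ~q = 1 ∧ 4 = 1
~q → (q ∧ ~q) = 4 → 1 = 2
~~(~q ∧ (q ∧ ~q)) ↔ (~q → (q ∧ ~q)) = 1 ↔ 2 = 4
This gives 4 ≠ 5.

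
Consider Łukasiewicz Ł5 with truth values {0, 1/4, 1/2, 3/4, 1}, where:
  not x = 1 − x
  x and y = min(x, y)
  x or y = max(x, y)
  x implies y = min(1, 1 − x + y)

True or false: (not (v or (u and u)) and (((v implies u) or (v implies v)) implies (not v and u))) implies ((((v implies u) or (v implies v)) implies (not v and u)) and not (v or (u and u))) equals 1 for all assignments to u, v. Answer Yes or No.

Yes

At u = 3/4, v = 3/4, for instance:
u and u = 3/4 and 3/4 = 3/4
v or (u and u) = 3/4 or 3/4 = 3/4
not (v or (u and u)) = not 3/4 = 1/4
v implies u = 3/4 implies 3/4 = 1
v implies v = 3/4 implies 3/4 = 1
(v implies u) or (v implies v) = 1 or 1 = 1
not v = not 3/4 = 1/4
not v and u = 1/4 and 3/4 = 1/4
((v implies u) or (v implies v)) implies (not v and u) = 1 implies 1/4 = 1/4
not (v or (u and u)) and (((v implies u) or (v implies v)) implies (not v and u)) = 1/4 and 1/4 = 1/4
(((v implies u) or (v implies v)) implies (not v and u)) and not (v or (u and u)) = 1/4 and 1/4 = 1/4
(not (v or (u and u)) and (((v implies u) or (v implies v)) implies (not v and u))) implies ((((v implies u) or (v implies v)) implies (not v and u)) and not (v or (u and u))) = 1/4 implies 1/4 = 1
and checking the remaining 24 assignments likewise gives ≥ 1 in every case.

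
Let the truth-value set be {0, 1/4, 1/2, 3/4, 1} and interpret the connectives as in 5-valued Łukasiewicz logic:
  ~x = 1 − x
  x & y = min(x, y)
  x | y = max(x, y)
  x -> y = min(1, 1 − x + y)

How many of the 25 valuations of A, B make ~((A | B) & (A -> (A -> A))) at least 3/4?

4

value 1: 1 assignment (counts)
value 3/4: 3 assignments (counts)
value 1/2: 5 assignments
value 1/4: 7 assignments
value 0: 9 assignments
So 4 of the 25 assignments meet the threshold.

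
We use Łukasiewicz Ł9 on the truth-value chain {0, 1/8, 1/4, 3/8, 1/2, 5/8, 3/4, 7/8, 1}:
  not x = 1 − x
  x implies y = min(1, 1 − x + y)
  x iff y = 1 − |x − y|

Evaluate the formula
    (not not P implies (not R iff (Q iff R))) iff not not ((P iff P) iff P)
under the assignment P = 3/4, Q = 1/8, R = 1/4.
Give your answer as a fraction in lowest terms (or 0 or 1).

not P = not 3/4 = 1/4
not not P = not 1/4 = 3/4
not R = not 1/4 = 3/4
Q iff R = 1/8 iff 1/4 = 7/8
not R iff (Q iff R) = 3/4 iff 7/8 = 7/8
not not P implies (not R iff (Q iff R)) = 3/4 implies 7/8 = 1
P iff P = 3/4 iff 3/4 = 1
(P iff P) iff P = 1 iff 3/4 = 3/4
not ((P iff P) iff P) = not 3/4 = 1/4
not not ((P iff P) iff P) = not 1/4 = 3/4
(not not P implies (not R iff (Q iff R))) iff not not ((P iff P) iff P) = 1 iff 3/4 = 3/4

3/4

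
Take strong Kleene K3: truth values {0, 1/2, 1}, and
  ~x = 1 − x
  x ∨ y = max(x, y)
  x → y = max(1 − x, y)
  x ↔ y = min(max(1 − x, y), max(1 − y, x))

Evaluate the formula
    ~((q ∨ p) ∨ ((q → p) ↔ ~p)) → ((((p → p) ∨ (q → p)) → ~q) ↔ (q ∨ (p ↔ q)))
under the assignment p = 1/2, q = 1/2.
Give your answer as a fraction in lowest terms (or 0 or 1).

q ∨ p = 1/2 ∨ 1/2 = 1/2
q → p = 1/2 → 1/2 = 1/2
~p = ~1/2 = 1/2
(q → p) ↔ ~p = 1/2 ↔ 1/2 = 1/2
(q ∨ p) ∨ ((q → p) ↔ ~p) = 1/2 ∨ 1/2 = 1/2
~((q ∨ p) ∨ ((q → p) ↔ ~p)) = ~1/2 = 1/2
p → p = 1/2 → 1/2 = 1/2
q → p = 1/2 → 1/2 = 1/2
(p → p) ∨ (q → p) = 1/2 ∨ 1/2 = 1/2
~q = ~1/2 = 1/2
((p → p) ∨ (q → p)) → ~q = 1/2 → 1/2 = 1/2
p ↔ q = 1/2 ↔ 1/2 = 1/2
q ∨ (p ↔ q) = 1/2 ∨ 1/2 = 1/2
(((p → p) ∨ (q → p)) → ~q) ↔ (q ∨ (p ↔ q)) = 1/2 ↔ 1/2 = 1/2
~((q ∨ p) ∨ ((q → p) ↔ ~p)) → ((((p → p) ∨ (q → p)) → ~q) ↔ (q ∨ (p ↔ q))) = 1/2 → 1/2 = 1/2

1/2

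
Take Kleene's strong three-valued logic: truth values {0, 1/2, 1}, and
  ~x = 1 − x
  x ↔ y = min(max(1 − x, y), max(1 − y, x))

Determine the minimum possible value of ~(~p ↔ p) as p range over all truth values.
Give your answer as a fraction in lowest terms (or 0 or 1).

1/2

Take p = 1/2:
~p = ~1/2 = 1/2
~p ↔ p = 1/2 ↔ 1/2 = 1/2
~(~p ↔ p) = ~1/2 = 1/2
No assignment yields a value below 1/2, so this is the minimum.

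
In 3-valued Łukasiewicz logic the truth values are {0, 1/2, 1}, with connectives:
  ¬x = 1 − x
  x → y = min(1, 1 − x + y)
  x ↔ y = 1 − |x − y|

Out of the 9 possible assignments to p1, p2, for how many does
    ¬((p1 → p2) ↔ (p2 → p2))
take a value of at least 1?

p1 = 0, p2 = 0 ↦ 0  <
p1 = 0, p2 = 1/2 ↦ 0  <
p1 = 0, p2 = 1 ↦ 0  <
p1 = 1/2, p2 = 0 ↦ 1/2  <
p1 = 1/2, p2 = 1/2 ↦ 0  <
p1 = 1/2, p2 = 1 ↦ 0  <
p1 = 1, p2 = 0 ↦ 1  ≥
p1 = 1, p2 = 1/2 ↦ 1/2  <
p1 = 1, p2 = 1 ↦ 0  <
So 1 of the 9 assignments meets the threshold.

1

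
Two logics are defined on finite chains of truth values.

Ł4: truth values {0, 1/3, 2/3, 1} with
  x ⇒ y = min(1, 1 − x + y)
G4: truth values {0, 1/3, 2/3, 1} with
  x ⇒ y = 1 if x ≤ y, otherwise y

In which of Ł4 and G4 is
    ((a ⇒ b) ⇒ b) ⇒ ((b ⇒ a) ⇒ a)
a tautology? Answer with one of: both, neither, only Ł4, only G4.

only Ł4

In Ł4: every assignment gives 1 — tautology.
In G4: at a = 1/3, b = 0 the value is 1/3 — not a tautology.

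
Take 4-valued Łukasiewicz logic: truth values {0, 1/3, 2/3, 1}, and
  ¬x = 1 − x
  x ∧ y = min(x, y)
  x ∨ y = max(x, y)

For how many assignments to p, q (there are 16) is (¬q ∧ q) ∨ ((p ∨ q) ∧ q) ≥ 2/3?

p = 0, q = 0 ↦ 0  <
p = 0, q = 1/3 ↦ 1/3  <
p = 0, q = 2/3 ↦ 2/3  ≥
p = 0, q = 1 ↦ 1  ≥
p = 1/3, q = 0 ↦ 0  <
p = 1/3, q = 1/3 ↦ 1/3  <
p = 1/3, q = 2/3 ↦ 2/3  ≥
p = 1/3, q = 1 ↦ 1  ≥
p = 2/3, q = 0 ↦ 0  <
p = 2/3, q = 1/3 ↦ 1/3  <
p = 2/3, q = 2/3 ↦ 2/3  ≥
p = 2/3, q = 1 ↦ 1  ≥
p = 1, q = 0 ↦ 0  <
p = 1, q = 1/3 ↦ 1/3  <
p = 1, q = 2/3 ↦ 2/3  ≥
p = 1, q = 1 ↦ 1  ≥
So 8 of the 16 assignments meet the threshold.

8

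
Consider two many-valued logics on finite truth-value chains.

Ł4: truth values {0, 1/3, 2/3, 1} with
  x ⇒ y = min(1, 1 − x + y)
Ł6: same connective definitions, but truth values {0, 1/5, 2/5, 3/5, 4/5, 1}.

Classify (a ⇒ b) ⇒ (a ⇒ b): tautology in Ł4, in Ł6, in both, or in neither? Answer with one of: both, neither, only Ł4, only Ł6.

both

In Ł4: every assignment gives 1 — tautology.
In Ł6: every assignment gives 1 — tautology.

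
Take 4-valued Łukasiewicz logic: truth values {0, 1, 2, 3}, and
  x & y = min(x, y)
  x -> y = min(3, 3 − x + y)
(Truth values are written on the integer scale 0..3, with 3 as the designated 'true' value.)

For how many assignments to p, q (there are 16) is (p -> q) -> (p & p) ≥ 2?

p = 0, q = 0 ↦ 0  <
p = 0, q = 1 ↦ 0  <
p = 0, q = 2 ↦ 0  <
p = 0, q = 3 ↦ 0  <
p = 1, q = 0 ↦ 2  ≥
p = 1, q = 1 ↦ 1  <
p = 1, q = 2 ↦ 1  <
p = 1, q = 3 ↦ 1  <
p = 2, q = 0 ↦ 3  ≥
p = 2, q = 1 ↦ 3  ≥
p = 2, q = 2 ↦ 2  ≥
p = 2, q = 3 ↦ 2  ≥
p = 3, q = 0 ↦ 3  ≥
p = 3, q = 1 ↦ 3  ≥
p = 3, q = 2 ↦ 3  ≥
p = 3, q = 3 ↦ 3  ≥
So 9 of the 16 assignments meet the threshold.

9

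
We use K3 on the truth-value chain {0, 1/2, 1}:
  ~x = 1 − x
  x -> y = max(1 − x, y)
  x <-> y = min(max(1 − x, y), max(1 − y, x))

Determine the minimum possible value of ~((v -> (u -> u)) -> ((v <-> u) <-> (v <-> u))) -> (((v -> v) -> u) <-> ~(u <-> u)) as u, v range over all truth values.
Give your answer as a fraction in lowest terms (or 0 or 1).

Take u = 0, v = 1/2:
u -> u = 0 -> 0 = 1
v -> (u -> u) = 1/2 -> 1 = 1
v <-> u = 1/2 <-> 0 = 1/2
v <-> u = 1/2 <-> 0 = 1/2
(v <-> u) <-> (v <-> u) = 1/2 <-> 1/2 = 1/2
(v -> (u -> u)) -> ((v <-> u) <-> (v <-> u)) = 1 -> 1/2 = 1/2
~((v -> (u -> u)) -> ((v <-> u) <-> (v <-> u))) = ~1/2 = 1/2
v -> v = 1/2 -> 1/2 = 1/2
(v -> v) -> u = 1/2 -> 0 = 1/2
u <-> u = 0 <-> 0 = 1
~(u <-> u) = ~1 = 0
((v -> v) -> u) <-> ~(u <-> u) = 1/2 <-> 0 = 1/2
~((v -> (u -> u)) -> ((v <-> u) <-> (v <-> u))) -> (((v -> v) -> u) <-> ~(u <-> u)) = 1/2 -> 1/2 = 1/2
No assignment yields a value below 1/2, so this is the minimum.

1/2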